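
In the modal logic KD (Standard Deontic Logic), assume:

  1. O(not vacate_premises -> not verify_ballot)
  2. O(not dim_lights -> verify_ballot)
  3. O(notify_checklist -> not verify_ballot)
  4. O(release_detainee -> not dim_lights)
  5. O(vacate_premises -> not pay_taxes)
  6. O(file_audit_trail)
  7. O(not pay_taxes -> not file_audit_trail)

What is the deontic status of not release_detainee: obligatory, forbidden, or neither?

Obligatory

From premise 6 we have O(file_audit_trail).
Premise 7 is O(not pay_taxes -> not file_audit_trail); contrapositively O(file_audit_trail -> pay_taxes). Since O(file_audit_trail) holds, K gives O(pay_taxes).
Premise 5, O(vacate_premises -> not pay_taxes), contraposes to O(pay_taxes -> not vacate_premises); with O(pay_taxes) we get O(not vacate_premises).
With premise 1, O(not vacate_premises -> not verify_ballot), the K-axiom yields O(not verify_ballot).
Premise 2 is O(not dim_lights -> verify_ballot); contrapositively O(not verify_ballot -> dim_lights). Since O(not verify_ballot) holds, K gives O(dim_lights).
Premise 4 is O(release_detainee -> not dim_lights); contrapositively O(dim_lights -> not release_detainee). Since O(dim_lights) holds, K gives O(not release_detainee).
Premise 3 does not contribute to this derivation.
Hence not release_detainee is obligatory.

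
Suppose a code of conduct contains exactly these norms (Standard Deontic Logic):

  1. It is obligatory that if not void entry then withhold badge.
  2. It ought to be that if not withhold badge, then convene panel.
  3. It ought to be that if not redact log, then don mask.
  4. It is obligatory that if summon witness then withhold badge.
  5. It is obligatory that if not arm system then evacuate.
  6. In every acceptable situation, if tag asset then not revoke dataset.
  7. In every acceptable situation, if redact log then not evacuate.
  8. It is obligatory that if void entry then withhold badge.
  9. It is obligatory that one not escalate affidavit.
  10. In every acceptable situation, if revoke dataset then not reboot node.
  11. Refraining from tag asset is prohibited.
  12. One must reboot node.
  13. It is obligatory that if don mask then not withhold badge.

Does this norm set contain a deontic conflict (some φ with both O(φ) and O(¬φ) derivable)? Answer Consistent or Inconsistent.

Consistent

Premise 10 is O(revoke_dataset → ¬reboot_node), but O(revoke_dataset) is not derivable from the premises, so it does not yield O(¬reboot_node).
So O(¬reboot_node) is not derivable, and the apparent clash with O(reboot_node) does not arise.
A world satisfying every obligation exists (e.g. arm_system=true, convene_panel=false, don_mask=false, escalate_affidavit=false, evacuate=false, reboot_node=true, redact_log=true, revoke_dataset=false, summon_witness=false, tag_asset=true, void_entry=false, withhold_badge=true); no atom is both obligatory and forbidden, so the set is consistent.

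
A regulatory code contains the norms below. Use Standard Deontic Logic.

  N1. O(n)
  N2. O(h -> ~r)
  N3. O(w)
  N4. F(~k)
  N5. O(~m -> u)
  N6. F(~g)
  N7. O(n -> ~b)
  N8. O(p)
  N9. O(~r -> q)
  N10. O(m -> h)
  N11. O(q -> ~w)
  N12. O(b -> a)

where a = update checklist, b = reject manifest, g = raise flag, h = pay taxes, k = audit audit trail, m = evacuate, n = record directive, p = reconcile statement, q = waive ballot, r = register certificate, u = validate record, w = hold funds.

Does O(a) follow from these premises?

No

Premise 12 is O(b -> a), but O(b) is not derivable from the premises, so it does not yield O(a).
No other premise forces O(a). An ideal world satisfying every premise can still have a false, so O(a) is not derivable.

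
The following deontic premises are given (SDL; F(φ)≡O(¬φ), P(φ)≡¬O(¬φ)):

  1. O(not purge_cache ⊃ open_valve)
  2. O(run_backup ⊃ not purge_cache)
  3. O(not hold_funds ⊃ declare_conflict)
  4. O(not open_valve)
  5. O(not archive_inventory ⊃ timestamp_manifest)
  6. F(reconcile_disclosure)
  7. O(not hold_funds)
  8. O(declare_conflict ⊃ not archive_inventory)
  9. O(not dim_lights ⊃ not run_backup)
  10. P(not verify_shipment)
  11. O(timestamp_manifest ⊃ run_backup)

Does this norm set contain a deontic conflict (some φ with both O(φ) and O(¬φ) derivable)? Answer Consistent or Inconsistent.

Premise 4 states O(not open_valve) outright.
Premise 1, O(not purge_cache ⊃ open_valve), contraposes to O(not open_valve ⊃ purge_cache); with O(not open_valve) we get O(purge_cache).
Premise 2, O(run_backup ⊃ not purge_cache), contraposes to O(purge_cache ⊃ not run_backup); with O(purge_cache) we get O(not run_backup).
Premise 11, O(timestamp_manifest ⊃ run_backup), contraposes to O(not run_backup ⊃ not timestamp_manifest); with O(not run_backup) we get O(not timestamp_manifest).
Premise 5, O(not archive_inventory ⊃ timestamp_manifest), contraposes to O(not timestamp_manifest ⊃ archive_inventory); with O(not timestamp_manifest) we get O(archive_inventory).
Premise 8 is O(declare_conflict ⊃ not archive_inventory); contrapositively O(archive_inventory ⊃ not declare_conflict). Since O(archive_inventory) holds, K gives O(not declare_conflict).
Premise 3 is O(not hold_funds ⊃ declare_conflict); contrapositively O(not declare_conflict ⊃ hold_funds). Since O(not declare_conflict) holds, K gives O(hold_funds).
But premise 7 directly asserts O(not hold_funds).
We now have both O(hold_funds) and O(not hold_funds) — hold_funds is simultaneously obligatory and forbidden, violating the D-axiom.

Inconsistent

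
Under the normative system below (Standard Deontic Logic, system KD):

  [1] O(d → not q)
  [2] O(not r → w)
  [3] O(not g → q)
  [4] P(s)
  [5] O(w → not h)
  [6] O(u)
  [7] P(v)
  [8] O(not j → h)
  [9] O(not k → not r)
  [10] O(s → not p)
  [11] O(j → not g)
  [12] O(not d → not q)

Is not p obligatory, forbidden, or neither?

Premise 10 is O(s → not p), but O(s) is not derivable from the premises (the permission P(s) asserts only not O(not s), not O(s)), so it does not yield O(not p).
No premise or chain of K-axiom applications forces O(not p), and none forces O(p). So not p is neither obligatory nor forbidden under these norms.

Neither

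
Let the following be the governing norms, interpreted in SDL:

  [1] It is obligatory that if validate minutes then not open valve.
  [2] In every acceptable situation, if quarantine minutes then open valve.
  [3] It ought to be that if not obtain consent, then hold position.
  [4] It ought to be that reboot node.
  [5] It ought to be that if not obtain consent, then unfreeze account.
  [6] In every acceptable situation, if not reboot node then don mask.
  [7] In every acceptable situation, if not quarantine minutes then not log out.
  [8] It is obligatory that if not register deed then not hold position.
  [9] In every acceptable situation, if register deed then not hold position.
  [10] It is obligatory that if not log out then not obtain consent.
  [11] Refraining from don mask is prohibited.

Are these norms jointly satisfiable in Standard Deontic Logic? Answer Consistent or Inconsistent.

Consistent

Premise 6 is O(¬reboot_node → don_mask); even if O(don_mask) held, inferring O(¬reboot_node) would be affirming the consequent — invalid.
So O(¬reboot_node) is not derivable, and the apparent clash with O(reboot_node) does not arise.
A world satisfying every obligation exists (e.g. don_mask=true, hold_position=false, log_out=true, obtain_consent=true, open_valve=true, quarantine_minutes=true, reboot_node=true, register_deed=false, unfreeze_account=false, validate_minutes=false); no atom is both obligatory and forbidden, so the set is consistent.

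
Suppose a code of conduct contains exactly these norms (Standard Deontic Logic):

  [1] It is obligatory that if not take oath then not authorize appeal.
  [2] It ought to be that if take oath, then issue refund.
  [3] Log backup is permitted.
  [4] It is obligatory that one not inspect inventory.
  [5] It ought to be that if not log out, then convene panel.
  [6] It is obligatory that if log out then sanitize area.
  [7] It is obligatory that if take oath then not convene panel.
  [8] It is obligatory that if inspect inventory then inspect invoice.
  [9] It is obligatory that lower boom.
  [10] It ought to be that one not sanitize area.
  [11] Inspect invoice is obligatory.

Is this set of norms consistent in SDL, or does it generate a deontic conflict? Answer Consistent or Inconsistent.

Premise 8 is O(inspect_inventory → inspect_invoice); even if O(inspect_invoice) held, inferring O(inspect_inventory) would be affirming the consequent — invalid.
So O(inspect_inventory) is not derivable, and the apparent clash with O(¬inspect_inventory) does not arise.
A world satisfying every obligation exists (e.g. authorize_appeal=false, convene_panel=true, inspect_inventory=false, inspect_invoice=true, issue_refund=false, log_backup=false, log_out=false, lower_boom=true, sanitize_area=false, take_oath=false); no atom is both obligatory and forbidden, so the set is consistent.

Consistent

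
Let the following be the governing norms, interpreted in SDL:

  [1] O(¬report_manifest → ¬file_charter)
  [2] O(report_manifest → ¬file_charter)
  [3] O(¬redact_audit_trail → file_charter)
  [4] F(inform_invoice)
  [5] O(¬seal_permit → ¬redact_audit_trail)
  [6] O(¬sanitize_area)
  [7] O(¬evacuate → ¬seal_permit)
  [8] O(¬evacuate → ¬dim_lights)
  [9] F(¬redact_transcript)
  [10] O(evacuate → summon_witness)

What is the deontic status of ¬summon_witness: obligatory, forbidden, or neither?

Premises 2 and 1 are O(report_manifest → ¬file_charter) and O(¬report_manifest → ¬file_charter); every ideal world satisfies report_manifest or ¬report_manifest, so in either case ¬file_charter holds — hence O(¬file_charter).
The contrapositive of premise 3 (O(¬redact_audit_trail → file_charter)) is O(¬file_charter → redact_audit_trail), and O(¬file_charter) is already established, so O(redact_audit_trail).
Premise 5 is O(¬seal_permit → ¬redact_audit_trail); contrapositively O(redact_audit_trail → seal_permit). Since O(redact_audit_trail) holds, K gives O(seal_permit).
Premise 7, O(¬evacuate → ¬seal_permit), contraposes to O(seal_permit → evacuate); with O(seal_permit) we get O(evacuate).
Applying K to premise 10 (O(evacuate → summon_witness)) and O(evacuate) yields O(summon_witness).
Premises 4, 6, 8, 9 do not contribute to this derivation.
Thus O(summon_witness), which is F(¬summon_witness): ¬summon_witness is forbidden.

Forbidden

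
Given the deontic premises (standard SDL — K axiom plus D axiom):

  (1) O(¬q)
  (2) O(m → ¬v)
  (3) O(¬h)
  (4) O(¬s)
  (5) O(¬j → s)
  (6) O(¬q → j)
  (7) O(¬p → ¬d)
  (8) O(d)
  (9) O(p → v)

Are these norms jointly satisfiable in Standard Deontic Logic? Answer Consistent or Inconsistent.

Premise 5 is O(¬j → s), but O(¬j) is not derivable from the premises, so it does not yield O(s).
So O(s) is not derivable, and the apparent clash with O(¬s) does not arise.
A world satisfying every obligation exists (e.g. d=true, h=false, j=true, m=false, p=true, q=false, s=false, v=true); no atom is both obligatory and forbidden, so the set is consistent.

Consistent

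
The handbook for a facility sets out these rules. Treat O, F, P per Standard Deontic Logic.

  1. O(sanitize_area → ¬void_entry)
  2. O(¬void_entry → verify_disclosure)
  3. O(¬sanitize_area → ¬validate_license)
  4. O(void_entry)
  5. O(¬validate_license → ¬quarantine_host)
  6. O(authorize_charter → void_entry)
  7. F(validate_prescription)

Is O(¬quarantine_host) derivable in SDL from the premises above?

Yes

Premise 4 states O(void_entry) outright.
Premise 1 is O(sanitize_area → ¬void_entry); contrapositively O(void_entry → ¬sanitize_area). Since O(void_entry) holds, K gives O(¬sanitize_area).
Premise 3 is O(¬sanitize_area → ¬validate_license); since O(¬sanitize_area), deontic closure gives O(¬validate_license).
Applying K to premise 5 (O(¬validate_license → ¬quarantine_host)) and O(¬validate_license) yields O(¬quarantine_host).
Premises 2, 6, 7 do not contribute to this derivation.
So O(¬quarantine_host) follows.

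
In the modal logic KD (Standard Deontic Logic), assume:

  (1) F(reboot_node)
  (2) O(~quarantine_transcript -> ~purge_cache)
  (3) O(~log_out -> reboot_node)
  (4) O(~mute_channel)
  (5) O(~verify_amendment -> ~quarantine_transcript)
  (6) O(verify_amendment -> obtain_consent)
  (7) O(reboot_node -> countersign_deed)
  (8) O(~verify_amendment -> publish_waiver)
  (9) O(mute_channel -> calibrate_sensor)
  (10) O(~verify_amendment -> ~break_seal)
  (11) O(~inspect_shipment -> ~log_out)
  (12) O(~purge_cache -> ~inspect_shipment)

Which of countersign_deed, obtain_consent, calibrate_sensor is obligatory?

obtain_consent

Premise 1, F(reboot_node), is equivalent to O(~reboot_node).
Premise 3 is O(~log_out -> reboot_node); contrapositively O(~reboot_node -> log_out). Since O(~reboot_node) holds, K gives O(log_out).
The contrapositive of premise 11 (O(~inspect_shipment -> ~log_out)) is O(log_out -> inspect_shipment), and O(log_out) is already established, so O(inspect_shipment).
The contrapositive of premise 12 (O(~purge_cache -> ~inspect_shipment)) is O(inspect_shipment -> purge_cache), and O(inspect_shipment) is already established, so O(purge_cache).
The contrapositive of premise 2 (O(~quarantine_transcript -> ~purge_cache)) is O(purge_cache -> quarantine_transcript), and O(purge_cache) is already established, so O(quarantine_transcript).
The contrapositive of premise 5 (O(~verify_amendment -> ~quarantine_transcript)) is O(quarantine_transcript -> verify_amendment), and O(quarantine_transcript) is already established, so O(verify_amendment).
Premise 6 is O(verify_amendment -> obtain_consent); since O(verify_amendment), deontic closure gives O(obtain_consent).
So O(obtain_consent) holds — obtain_consent is obligatory. None of the other listed options is made obligatory by any chain of premises.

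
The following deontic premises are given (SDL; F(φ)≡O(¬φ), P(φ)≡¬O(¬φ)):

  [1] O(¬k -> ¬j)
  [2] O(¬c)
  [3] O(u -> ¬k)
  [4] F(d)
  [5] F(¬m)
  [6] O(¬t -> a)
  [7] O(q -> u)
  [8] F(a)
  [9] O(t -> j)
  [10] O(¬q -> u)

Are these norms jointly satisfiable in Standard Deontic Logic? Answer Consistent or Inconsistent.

Inconsistent

Premises 7 and 10 are O(q -> u) and O(¬q -> u); every ideal world satisfies q or ¬q, so in either case u holds — hence O(u).
Premise 3 is O(u -> ¬k); since O(u), deontic closure gives O(¬k).
Premise 1 is O(¬k -> ¬j); since O(¬k), deontic closure gives O(¬j).
The contrapositive of premise 9 (O(t -> j)) is O(¬j -> ¬t), and O(¬j) is already established, so O(¬t).
With premise 6, O(¬t -> a), the K-axiom yields O(a).
But premise 8, F(a), means O(¬a).
We now have both O(a) and O(¬a) — a is simultaneously obligatory and forbidden, violating the D-axiom.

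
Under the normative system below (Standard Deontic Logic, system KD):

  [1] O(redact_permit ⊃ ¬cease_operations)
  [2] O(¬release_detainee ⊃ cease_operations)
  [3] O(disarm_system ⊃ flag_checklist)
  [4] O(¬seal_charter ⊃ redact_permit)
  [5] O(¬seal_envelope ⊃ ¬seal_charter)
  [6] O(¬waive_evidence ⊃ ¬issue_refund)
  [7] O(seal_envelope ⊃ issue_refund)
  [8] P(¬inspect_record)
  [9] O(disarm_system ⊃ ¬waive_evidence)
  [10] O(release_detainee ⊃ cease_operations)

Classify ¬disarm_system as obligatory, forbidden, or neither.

Obligatory

By case analysis on release_detainee: premise 10 gives O(release_detainee ⊃ cease_operations) and premise 2 gives O(¬release_detainee ⊃ cease_operations), so O(cease_operations) either way.
Premise 1, O(redact_permit ⊃ ¬cease_operations), contraposes to O(cease_operations ⊃ ¬redact_permit); with O(cease_operations) we get O(¬redact_permit).
The contrapositive of premise 4 (O(¬seal_charter ⊃ redact_permit)) is O(¬redact_permit ⊃ seal_charter), and O(¬redact_permit) is already established, so O(seal_charter).
Premise 5 is O(¬seal_envelope ⊃ ¬seal_charter); contrapositively O(seal_charter ⊃ seal_envelope). Since O(seal_charter) holds, K gives O(seal_envelope).
Applying K to premise 7 (O(seal_envelope ⊃ issue_refund)) and O(seal_envelope) yields O(issue_refund).
Premise 6 is O(¬waive_evidence ⊃ ¬issue_refund); contrapositively O(issue_refund ⊃ waive_evidence). Since O(issue_refund) holds, K gives O(waive_evidence).
Premise 9, O(disarm_system ⊃ ¬waive_evidence), contraposes to O(waive_evidence ⊃ ¬disarm_system); with O(waive_evidence) we get O(¬disarm_system).
Premises 3, 8 do not contribute to this derivation.
Hence ¬disarm_system is obligatory.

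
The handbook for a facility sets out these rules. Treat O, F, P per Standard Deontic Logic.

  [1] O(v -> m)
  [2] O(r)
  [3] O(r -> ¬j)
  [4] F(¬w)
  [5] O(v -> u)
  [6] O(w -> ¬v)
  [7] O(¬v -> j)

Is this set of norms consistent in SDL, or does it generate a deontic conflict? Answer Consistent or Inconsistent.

Inconsistent

F(¬w) at premise 4 means O(w).
Applying K to premise 6 (O(w -> ¬v)) and O(w) yields O(¬v).
With premise 7, O(¬v -> j), the K-axiom yields O(j).
The contrapositive of premise 3 (O(r -> ¬j)) is O(j -> ¬r), and O(j) is already established, so O(¬r).
But premise 2 directly asserts O(r).
We now have both O(¬r) and O(r) — r is simultaneously obligatory and forbidden, violating the D-axiom.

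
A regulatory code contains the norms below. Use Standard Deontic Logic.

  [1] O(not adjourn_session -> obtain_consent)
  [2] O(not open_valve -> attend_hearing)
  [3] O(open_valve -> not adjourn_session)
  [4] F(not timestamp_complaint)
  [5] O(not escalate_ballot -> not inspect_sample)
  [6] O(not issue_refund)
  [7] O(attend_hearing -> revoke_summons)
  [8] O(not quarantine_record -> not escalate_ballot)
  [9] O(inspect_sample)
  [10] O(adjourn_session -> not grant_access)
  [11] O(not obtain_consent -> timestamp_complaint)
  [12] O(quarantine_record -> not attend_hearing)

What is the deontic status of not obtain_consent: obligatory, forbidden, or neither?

From premise 9 we have O(inspect_sample).
The contrapositive of premise 5 (O(not escalate_ballot -> not inspect_sample)) is O(inspect_sample -> escalate_ballot), and O(inspect_sample) is already established, so O(escalate_ballot).
Premise 8 is O(not quarantine_record -> not escalate_ballot); contrapositively O(escalate_ballot -> quarantine_record). Since O(escalate_ballot) holds, K gives O(quarantine_record).
Premise 12 is O(quarantine_record -> not attend_hearing); since O(quarantine_record), deontic closure gives O(not attend_hearing).
Premise 2, O(not open_valve -> attend_hearing), contraposes to O(not attend_hearing -> open_valve); with O(not attend_hearing) we get O(open_valve).
With premise 3, O(open_valve -> not adjourn_session), the K-axiom yields O(not adjourn_session).
With premise 1, O(not adjourn_session -> obtain_consent), the K-axiom yields O(obtain_consent).
Premises 4, 6, 7, 10, 11 do not contribute to this derivation.
Thus O(obtain_consent), which is F(not obtain_consent): not obtain_consent is forbidden.

Forbidden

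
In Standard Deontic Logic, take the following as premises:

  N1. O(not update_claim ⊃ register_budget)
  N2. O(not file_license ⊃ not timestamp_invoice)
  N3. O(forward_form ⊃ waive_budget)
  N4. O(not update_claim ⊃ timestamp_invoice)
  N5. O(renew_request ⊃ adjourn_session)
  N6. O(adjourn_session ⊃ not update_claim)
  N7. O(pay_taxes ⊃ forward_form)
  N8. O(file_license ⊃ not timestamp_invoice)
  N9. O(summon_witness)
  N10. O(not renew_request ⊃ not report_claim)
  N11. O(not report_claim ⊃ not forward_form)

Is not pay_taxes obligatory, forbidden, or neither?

By case analysis on file_license: premise 8 gives O(file_license ⊃ not timestamp_invoice) and premise 2 gives O(not file_license ⊃ not timestamp_invoice), so O(not timestamp_invoice) either way.
The contrapositive of premise 4 (O(not update_claim ⊃ timestamp_invoice)) is O(not timestamp_invoice ⊃ update_claim), and O(not timestamp_invoice) is already established, so O(update_claim).
Premise 6, O(adjourn_session ⊃ not update_claim), contraposes to O(update_claim ⊃ not adjourn_session); with O(update_claim) we get O(not adjourn_session).
Premise 5, O(renew_request ⊃ adjourn_session), contraposes to O(not adjourn_session ⊃ not renew_request); with O(not adjourn_session) we get O(not renew_request).
Premise 10 is O(not renew_request ⊃ not report_claim); since O(not renew_request), deontic closure gives O(not report_claim).
Premise 11 is O(not report_claim ⊃ not forward_form); since O(not report_claim), deontic closure gives O(not forward_form).
Premise 7, O(pay_taxes ⊃ forward_form), contraposes to O(not forward_form ⊃ not pay_taxes); with O(not forward_form) we get O(not pay_taxes).
Premises 1, 3, 9 do not contribute to this derivation.
Hence not pay_taxes is obligatory.

Obligatory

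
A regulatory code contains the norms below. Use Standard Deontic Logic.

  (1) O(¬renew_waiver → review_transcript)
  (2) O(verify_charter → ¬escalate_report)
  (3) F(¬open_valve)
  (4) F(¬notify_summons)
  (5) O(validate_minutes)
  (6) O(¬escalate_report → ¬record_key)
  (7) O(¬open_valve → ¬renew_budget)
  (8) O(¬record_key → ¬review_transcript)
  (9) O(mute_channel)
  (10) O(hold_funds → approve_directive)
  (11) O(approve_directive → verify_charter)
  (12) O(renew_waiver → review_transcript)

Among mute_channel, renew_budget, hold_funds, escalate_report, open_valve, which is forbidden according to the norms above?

By case analysis on ¬renew_waiver: premise 1 gives O(¬renew_waiver → review_transcript) and premise 12 gives O(renew_waiver → review_transcript), so O(review_transcript) either way.
Premise 8, O(¬record_key → ¬review_transcript), contraposes to O(review_transcript → record_key); with O(review_transcript) we get O(record_key).
Premise 6, O(¬escalate_report → ¬record_key), contraposes to O(record_key → escalate_report); with O(record_key) we get O(escalate_report).
The contrapositive of premise 2 (O(verify_charter → ¬escalate_report)) is O(escalate_report → ¬verify_charter), and O(escalate_report) is already established, so O(¬verify_charter).
Premise 11, O(approve_directive → verify_charter), contraposes to O(¬verify_charter → ¬approve_directive); with O(¬verify_charter) we get O(¬approve_directive).
Premise 10 is O(hold_funds → approve_directive); contrapositively O(¬approve_directive → ¬hold_funds). Since O(¬approve_directive) holds, K gives O(¬hold_funds).
So O(¬hold_funds) holds, i.e. hold_funds is forbidden. None of the other listed options is forbidden under the premises.

hold_funds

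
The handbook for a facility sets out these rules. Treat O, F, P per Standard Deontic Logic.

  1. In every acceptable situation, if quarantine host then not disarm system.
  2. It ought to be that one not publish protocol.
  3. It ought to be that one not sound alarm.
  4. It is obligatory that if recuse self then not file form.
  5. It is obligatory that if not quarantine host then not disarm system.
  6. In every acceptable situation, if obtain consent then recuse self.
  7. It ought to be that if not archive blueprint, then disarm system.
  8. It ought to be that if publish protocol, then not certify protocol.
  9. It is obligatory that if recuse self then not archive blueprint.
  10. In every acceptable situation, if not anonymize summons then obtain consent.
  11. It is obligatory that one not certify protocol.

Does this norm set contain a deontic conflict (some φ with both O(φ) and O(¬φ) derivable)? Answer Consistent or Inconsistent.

Consistent

Premise 8 is O(publish_protocol → ¬certify_protocol); even if O(¬certify_protocol) held, inferring O(publish_protocol) would be affirming the consequent — invalid.
So O(publish_protocol) is not derivable, and the apparent clash with O(¬publish_protocol) does not arise.
A world satisfying every obligation exists (e.g. anonymize_summons=true, archive_blueprint=true, certify_protocol=false, disarm_system=false, file_form=false, obtain_consent=false, publish_protocol=false, quarantine_host=false, recuse_self=false, sound_alarm=false); no atom is both obligatory and forbidden, so the set is consistent.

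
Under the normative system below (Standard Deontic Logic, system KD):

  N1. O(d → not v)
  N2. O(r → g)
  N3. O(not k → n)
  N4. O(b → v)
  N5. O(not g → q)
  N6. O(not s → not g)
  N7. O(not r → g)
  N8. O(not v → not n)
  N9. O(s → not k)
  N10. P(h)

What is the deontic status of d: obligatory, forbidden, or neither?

Forbidden

Premises 7 and 2 cover both cases: O(not r → g) and O(r → g). Since not r ∨ r is a tautology, O(g) follows.
Premise 6 is O(not s → not g); contrapositively O(g → s). Since O(g) holds, K gives O(s).
With premise 9, O(s → not k), the K-axiom yields O(not k).
From O(not k) and premise 3, O(not k → n), we obtain O(n).
Premise 8, O(not v → not n), contraposes to O(n → v); with O(n) we get O(v).
Premise 1 is O(d → not v); contrapositively O(v → not d). Since O(v) holds, K gives O(not d).
Premises 4, 5, 10 do not contribute to this derivation.
Thus O(not d), which is F(d): d is forbidden.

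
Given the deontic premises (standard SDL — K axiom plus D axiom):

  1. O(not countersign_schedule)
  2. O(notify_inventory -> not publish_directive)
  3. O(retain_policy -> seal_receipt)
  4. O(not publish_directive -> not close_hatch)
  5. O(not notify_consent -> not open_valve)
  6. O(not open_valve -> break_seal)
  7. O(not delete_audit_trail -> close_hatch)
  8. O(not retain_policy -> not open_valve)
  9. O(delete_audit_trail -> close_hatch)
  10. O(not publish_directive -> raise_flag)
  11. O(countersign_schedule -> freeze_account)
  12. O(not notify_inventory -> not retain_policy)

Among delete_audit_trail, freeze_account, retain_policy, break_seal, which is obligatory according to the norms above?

break_seal

By case analysis on not delete_audit_trail: premise 7 gives O(not delete_audit_trail -> close_hatch) and premise 9 gives O(delete_audit_trail -> close_hatch), so O(close_hatch) either way.
The contrapositive of premise 4 (O(not publish_directive -> not close_hatch)) is O(close_hatch -> publish_directive), and O(close_hatch) is already established, so O(publish_directive).
The contrapositive of premise 2 (O(notify_inventory -> not publish_directive)) is O(publish_directive -> not notify_inventory), and O(publish_directive) is already established, so O(not notify_inventory).
With premise 12, O(not notify_inventory -> not retain_policy), the K-axiom yields O(not retain_policy).
Applying K to premise 8 (O(not retain_policy -> not open_valve)) and O(not retain_policy) yields O(not open_valve).
Premise 6 is O(not open_valve -> break_seal); since O(not open_valve), deontic closure gives O(break_seal).
So O(break_seal) holds — break_seal is obligatory. None of the other listed options is made obligatory by any chain of premises.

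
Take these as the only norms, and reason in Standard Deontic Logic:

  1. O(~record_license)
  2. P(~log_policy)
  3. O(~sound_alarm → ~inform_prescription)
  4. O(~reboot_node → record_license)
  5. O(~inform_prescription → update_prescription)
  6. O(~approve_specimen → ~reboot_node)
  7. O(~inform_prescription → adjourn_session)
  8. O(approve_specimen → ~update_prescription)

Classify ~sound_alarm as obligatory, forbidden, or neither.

From premise 1 we have O(~record_license).
Premise 4 is O(~reboot_node → record_license); contrapositively O(~record_license → reboot_node). Since O(~record_license) holds, K gives O(reboot_node).
Premise 6 is O(~approve_specimen → ~reboot_node); contrapositively O(reboot_node → approve_specimen). Since O(reboot_node) holds, K gives O(approve_specimen).
Applying K to premise 8 (O(approve_specimen → ~update_prescription)) and O(approve_specimen) yields O(~update_prescription).
Premise 5 is O(~inform_prescription → update_prescription); contrapositively O(~update_prescription → inform_prescription). Since O(~update_prescription) holds, K gives O(inform_prescription).
Premise 3 is O(~sound_alarm → ~inform_prescription); contrapositively O(inform_prescription → sound_alarm). Since O(inform_prescription) holds, K gives O(sound_alarm).
Premises 2, 7 do not contribute to this derivation.
Thus O(sound_alarm), which is F(~sound_alarm): ~sound_alarm is forbidden.

Forbidden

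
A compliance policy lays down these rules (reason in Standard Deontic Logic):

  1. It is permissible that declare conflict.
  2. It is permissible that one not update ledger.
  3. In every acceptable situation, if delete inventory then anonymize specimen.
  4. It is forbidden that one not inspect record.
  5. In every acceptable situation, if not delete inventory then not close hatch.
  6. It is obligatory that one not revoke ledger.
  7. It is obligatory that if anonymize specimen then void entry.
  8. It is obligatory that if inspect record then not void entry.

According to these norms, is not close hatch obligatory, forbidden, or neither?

F(¬inspect_record) at premise 4 means O(inspect_record).
Applying K to premise 8 (O(inspect_record → ¬void_entry)) and O(inspect_record) yields O(¬void_entry).
Premise 7, O(anonymize_specimen → void_entry), contraposes to O(¬void_entry → ¬anonymize_specimen); with O(¬void_entry) we get O(¬anonymize_specimen).
The contrapositive of premise 3 (O(delete_inventory → anonymize_specimen)) is O(¬anonymize_specimen → ¬delete_inventory), and O(¬anonymize_specimen) is already established, so O(¬delete_inventory).
Premise 5 is O(¬delete_inventory → ¬close_hatch); since O(¬delete_inventory), deontic closure gives O(¬close_hatch).
Premises 1, 2, 6 do not contribute to this derivation.
Hence ¬close_hatch is obligatory.

Obligatory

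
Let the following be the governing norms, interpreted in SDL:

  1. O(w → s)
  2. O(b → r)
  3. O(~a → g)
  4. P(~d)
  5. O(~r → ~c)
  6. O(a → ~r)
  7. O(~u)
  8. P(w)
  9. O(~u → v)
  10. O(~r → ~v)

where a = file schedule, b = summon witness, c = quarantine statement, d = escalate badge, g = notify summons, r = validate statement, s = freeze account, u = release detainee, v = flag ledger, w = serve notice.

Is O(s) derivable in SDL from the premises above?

Premise 1 is O(w → s), but O(w) is not derivable from the premises (the permission P(w) asserts only ~O(~w), not O(w)), so it does not yield O(s).
No other premise forces O(s). An ideal world satisfying every premise can still have s false, so O(s) is not derivable.

No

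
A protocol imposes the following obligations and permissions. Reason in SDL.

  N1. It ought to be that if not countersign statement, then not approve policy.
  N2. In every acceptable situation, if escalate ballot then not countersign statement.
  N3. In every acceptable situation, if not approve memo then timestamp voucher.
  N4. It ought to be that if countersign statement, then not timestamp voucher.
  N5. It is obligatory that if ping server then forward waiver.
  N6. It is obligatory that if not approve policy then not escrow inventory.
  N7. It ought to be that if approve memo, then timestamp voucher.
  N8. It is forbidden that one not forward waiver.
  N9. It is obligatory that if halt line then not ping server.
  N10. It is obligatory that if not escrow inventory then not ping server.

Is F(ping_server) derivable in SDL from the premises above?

By case analysis on approve_memo: premise 7 gives O(approve_memo → timestamp_voucher) and premise 3 gives O(¬approve_memo → timestamp_voucher), so O(timestamp_voucher) either way.
Premise 4, O(countersign_statement → ¬timestamp_voucher), contraposes to O(timestamp_voucher → ¬countersign_statement); with O(timestamp_voucher) we get O(¬countersign_statement).
Applying K to premise 1 (O(¬countersign_statement → ¬approve_policy)) and O(¬countersign_statement) yields O(¬approve_policy).
Premise 6 is O(¬approve_policy → ¬escrow_inventory); since O(¬approve_policy), deontic closure gives O(¬escrow_inventory).
Applying K to premise 10 (O(¬escrow_inventory → ¬ping_server)) and O(¬escrow_inventory) yields O(¬ping_server).
Premises 2, 5, 8, 9 do not contribute to this derivation.
So O(¬ping_server) holds, i.e. F(ping_server). The claim follows.

Yes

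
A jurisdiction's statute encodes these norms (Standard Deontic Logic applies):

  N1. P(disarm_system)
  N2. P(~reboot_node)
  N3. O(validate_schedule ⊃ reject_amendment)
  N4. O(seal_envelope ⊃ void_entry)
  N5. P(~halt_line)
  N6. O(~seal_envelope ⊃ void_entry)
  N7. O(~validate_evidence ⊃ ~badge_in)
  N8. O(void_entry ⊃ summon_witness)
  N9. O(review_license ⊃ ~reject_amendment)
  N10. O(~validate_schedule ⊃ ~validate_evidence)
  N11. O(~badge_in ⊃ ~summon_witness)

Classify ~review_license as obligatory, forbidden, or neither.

Obligatory

Premises 4 and 6 cover both cases: O(seal_envelope ⊃ void_entry) and O(~seal_envelope ⊃ void_entry). Since seal_envelope ∨ ~seal_envelope is a tautology, O(void_entry) follows.
With premise 8, O(void_entry ⊃ summon_witness), the K-axiom yields O(summon_witness).
Premise 11 is O(~badge_in ⊃ ~summon_witness); contrapositively O(summon_witness ⊃ badge_in). Since O(summon_witness) holds, K gives O(badge_in).
The contrapositive of premise 7 (O(~validate_evidence ⊃ ~badge_in)) is O(badge_in ⊃ validate_evidence), and O(badge_in) is already established, so O(validate_evidence).
Premise 10, O(~validate_schedule ⊃ ~validate_evidence), contraposes to O(validate_evidence ⊃ validate_schedule); with O(validate_evidence) we get O(validate_schedule).
Applying K to premise 3 (O(validate_schedule ⊃ reject_amendment)) and O(validate_schedule) yields O(reject_amendment).
The contrapositive of premise 9 (O(review_license ⊃ ~reject_amendment)) is O(reject_amendment ⊃ ~review_license), and O(reject_amendment) is already established, so O(~review_license).
Premises 1, 2, 5 do not contribute to this derivation.
Hence ~review_license is obligatory.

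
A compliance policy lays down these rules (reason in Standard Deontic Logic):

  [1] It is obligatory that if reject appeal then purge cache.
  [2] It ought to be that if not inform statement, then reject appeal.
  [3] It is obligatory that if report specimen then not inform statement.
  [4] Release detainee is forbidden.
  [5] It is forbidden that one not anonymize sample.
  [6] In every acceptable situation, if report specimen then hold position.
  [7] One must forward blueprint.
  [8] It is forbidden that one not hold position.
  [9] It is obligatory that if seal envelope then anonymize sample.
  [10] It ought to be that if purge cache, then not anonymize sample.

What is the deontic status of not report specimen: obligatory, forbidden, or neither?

Obligatory

Premise 5, F(¬anonymize_sample), is equivalent to O(anonymize_sample).
Premise 10, O(purge_cache → ¬anonymize_sample), contraposes to O(anonymize_sample → ¬purge_cache); with O(anonymize_sample) we get O(¬purge_cache).
The contrapositive of premise 1 (O(reject_appeal → purge_cache)) is O(¬purge_cache → ¬reject_appeal), and O(¬purge_cache) is already established, so O(¬reject_appeal).
Premise 2 is O(¬inform_statement → reject_appeal); contrapositively O(¬reject_appeal → inform_statement). Since O(¬reject_appeal) holds, K gives O(inform_statement).
The contrapositive of premise 3 (O(report_specimen → ¬inform_statement)) is O(inform_statement → ¬report_specimen), and O(inform_statement) is already established, so O(¬report_specimen).
Premises 4, 6, 7, 8, 9 do not contribute to this derivation.
Hence ¬report_specimen is obligatory.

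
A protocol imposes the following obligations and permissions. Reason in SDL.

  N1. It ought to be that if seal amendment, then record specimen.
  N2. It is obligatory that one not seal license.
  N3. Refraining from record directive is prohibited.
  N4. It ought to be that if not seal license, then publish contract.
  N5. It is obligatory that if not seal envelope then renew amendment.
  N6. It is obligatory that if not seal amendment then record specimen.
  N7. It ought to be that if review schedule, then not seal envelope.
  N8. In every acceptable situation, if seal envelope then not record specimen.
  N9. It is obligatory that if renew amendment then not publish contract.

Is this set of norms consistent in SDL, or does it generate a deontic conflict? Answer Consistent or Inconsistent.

By case analysis on seal_amendment: premise 1 gives O(seal_amendment → record_specimen) and premise 6 gives O(¬seal_amendment → record_specimen), so O(record_specimen) either way.
Premise 8 is O(seal_envelope → ¬record_specimen); contrapositively O(record_specimen → ¬seal_envelope). Since O(record_specimen) holds, K gives O(¬seal_envelope).
Applying K to premise 5 (O(¬seal_envelope → renew_amendment)) and O(¬seal_envelope) yields O(renew_amendment).
From O(renew_amendment) and premise 9, O(renew_amendment → ¬publish_contract), we obtain O(¬publish_contract).
Premise 4 is O(¬seal_license → publish_contract); contrapositively O(¬publish_contract → seal_license). Since O(¬publish_contract) holds, K gives O(seal_license).
However, premise 2 gives O(¬seal_license).
We now have both O(seal_license) and O(¬seal_license) — seal_license is simultaneously obligatory and forbidden, violating the D-axiom.

Inconsistent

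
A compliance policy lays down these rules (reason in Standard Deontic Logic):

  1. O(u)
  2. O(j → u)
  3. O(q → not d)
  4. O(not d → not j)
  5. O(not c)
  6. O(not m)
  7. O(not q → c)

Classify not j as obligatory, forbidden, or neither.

Obligatory

Premise 5 states O(not c) outright.
Premise 7, O(not q → c), contraposes to O(not c → q); with O(not c) we get O(q).
From O(q) and premise 3, O(q → not d), we obtain O(not d).
From O(not d) and premise 4, O(not d → not j), we obtain O(not j).
Premises 1, 2, 6 do not contribute to this derivation.
Hence not j is obligatory.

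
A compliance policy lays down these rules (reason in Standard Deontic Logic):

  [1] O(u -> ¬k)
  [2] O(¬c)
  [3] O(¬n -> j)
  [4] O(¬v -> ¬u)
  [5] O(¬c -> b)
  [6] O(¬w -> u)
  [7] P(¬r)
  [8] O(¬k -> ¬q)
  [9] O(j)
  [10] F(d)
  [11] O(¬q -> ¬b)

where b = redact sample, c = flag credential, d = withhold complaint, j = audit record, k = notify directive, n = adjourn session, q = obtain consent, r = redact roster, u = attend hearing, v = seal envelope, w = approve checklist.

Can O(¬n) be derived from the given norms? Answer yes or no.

Premise 3 is O(¬n -> j); even if O(j) held, inferring O(¬n) would be affirming the consequent — invalid.
No other premise forces O(¬n). An ideal world satisfying every premise can still have ¬n false, so O(¬n) is not derivable.

No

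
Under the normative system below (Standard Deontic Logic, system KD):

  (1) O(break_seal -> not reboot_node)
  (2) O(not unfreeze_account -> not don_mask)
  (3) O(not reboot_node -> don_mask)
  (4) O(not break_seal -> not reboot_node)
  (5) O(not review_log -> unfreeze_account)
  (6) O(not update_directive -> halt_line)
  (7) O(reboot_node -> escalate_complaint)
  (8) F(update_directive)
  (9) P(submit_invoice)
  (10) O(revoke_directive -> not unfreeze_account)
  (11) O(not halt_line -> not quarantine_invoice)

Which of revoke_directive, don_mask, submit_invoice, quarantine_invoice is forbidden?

revoke_directive

By case analysis on break_seal: premise 1 gives O(break_seal -> not reboot_node) and premise 4 gives O(not break_seal -> not reboot_node), so O(not reboot_node) either way.
Applying K to premise 3 (O(not reboot_node -> don_mask)) and O(not reboot_node) yields O(don_mask).
Premise 2, O(not unfreeze_account -> not don_mask), contraposes to O(don_mask -> unfreeze_account); with O(don_mask) we get O(unfreeze_account).
Premise 10 is O(revoke_directive -> not unfreeze_account); contrapositively O(unfreeze_account -> not revoke_directive). Since O(unfreeze_account) holds, K gives O(not revoke_directive).
So O(not revoke_directive) holds, i.e. revoke_directive is forbidden. None of the other listed options is forbidden under the premises.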